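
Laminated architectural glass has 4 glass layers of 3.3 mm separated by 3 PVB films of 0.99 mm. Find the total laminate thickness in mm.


Total thickness = glass contribution + PVB contribution
  Glass: 4 * 3.3 = 13.2 mm
  PVB: 3 * 0.99 = 2.97 mm
  Total = 13.2 + 2.97 = 16.17 mm

16.17 mm


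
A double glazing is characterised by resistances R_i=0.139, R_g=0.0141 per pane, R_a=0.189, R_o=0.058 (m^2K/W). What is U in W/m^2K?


Total thermal resistance (series):
  R_total = R_in + R_glass + R_air + R_glass + R_out
  R_total = 0.139 + 0.0141 + 0.189 + 0.0141 + 0.058 = 0.4142 m^2K/W
U-value = 1 / R_total = 1 / 0.4142 = 2.414 W/m^2K

2.414 W/m^2K


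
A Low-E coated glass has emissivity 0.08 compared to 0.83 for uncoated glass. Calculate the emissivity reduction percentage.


Percentage reduction = (1 - coated/uncoated) * 100
  Ratio = 0.08 / 0.83 = 0.0964
  Reduction = (1 - 0.0964) * 100 = 90.4%

90.4%


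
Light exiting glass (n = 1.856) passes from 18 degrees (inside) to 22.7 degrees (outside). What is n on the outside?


Apply Snell's law: n1 * sin(theta1) = n2 * sin(theta2)
  n2 = n1 * sin(theta1) / sin(theta2)
  sin(18) = 0.309017
  sin(22.7) = 0.385906
  n2 = 1.856 * 0.309017 / 0.385906 = 1.4862

1.4862


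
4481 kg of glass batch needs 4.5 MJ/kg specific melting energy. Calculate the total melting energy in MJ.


Total energy = mass * specific energy
  E = 4481 * 4.5 = 20164.5 MJ

20164.5 MJ


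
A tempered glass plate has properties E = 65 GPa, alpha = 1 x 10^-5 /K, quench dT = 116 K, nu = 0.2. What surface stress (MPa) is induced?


Tempering stress: sigma = E * alpha * dT / (1 - nu)
  E (MPa) = 65 * 1000 = 65000
  Numerator = 65000 * (1 x 10^-5) * 116 = 75.4
  Denominator = 1 - 0.2 = 0.8
  sigma = 75.4 / 0.8 = 94.2 MPa

94.2 MPa


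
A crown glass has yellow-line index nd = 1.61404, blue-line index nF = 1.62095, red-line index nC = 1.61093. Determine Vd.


Abbe number formula: Vd = (nd - 1) / (nF - nC)
  nd - 1 = 1.61404 - 1 = 0.61404
  nF - nC = 1.62095 - 1.61093 = 0.01002
  Vd = 0.61404 / 0.01002 = 61.28

61.28


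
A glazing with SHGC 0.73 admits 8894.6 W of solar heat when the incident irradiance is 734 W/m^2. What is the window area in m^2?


Rearrange Q = Area * SHGC * Irradiance:
  Area = Q / (SHGC * Irradiance)
  Area = 8894.6 / (0.73 * 734) = 16.6 m^2

16.6 m^2


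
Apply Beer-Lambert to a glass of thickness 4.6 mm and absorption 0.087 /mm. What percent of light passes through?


Beer-Lambert law: T = exp(-alpha * thickness)
  exponent = -0.087 * 4.6 = -0.4002
  T = exp(-0.4002) = 0.6702
  Percentage = 0.6702 * 100 = 67.02%

67.02%


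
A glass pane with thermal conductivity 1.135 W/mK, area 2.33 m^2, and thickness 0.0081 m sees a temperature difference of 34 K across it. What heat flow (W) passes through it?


Fourier's law: Q = k * A * dT / t
  Q = 1.135 * 2.33 * 34 / 0.0081
  Q = 89.9147 / 0.0081 = 11100.6 W

11100.6 W


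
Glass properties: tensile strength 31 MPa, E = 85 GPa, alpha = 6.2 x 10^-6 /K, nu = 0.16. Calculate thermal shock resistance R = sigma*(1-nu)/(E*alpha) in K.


Thermal shock resistance: R = sigma * (1 - nu) / (E * alpha)
  Numerator = 31 * (1 - 0.16) = 26.04
  Denominator = 85 * 1000 * (6.2 x 10^-6) = 0.527
  R = 26.04 / 0.527 = 49.4 K

49.4 K


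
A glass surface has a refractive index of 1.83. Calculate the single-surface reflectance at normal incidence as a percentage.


Fresnel reflectance at normal incidence:
  R = ((n - 1)/(n + 1))^2
  (n - 1)/(n + 1) = (1.83 - 1)/(1.83 + 1) = 0.293286
  R = 0.293286^2 = 0.0860167
  R(%) = 0.0860167 * 100 = 8.602%

8.602%


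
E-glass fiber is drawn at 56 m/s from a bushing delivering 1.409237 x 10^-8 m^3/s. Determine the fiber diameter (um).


Cross-sectional area from continuity:
  A = Q / v = 1.409237 x 10^-8 / 56 = 2.516495 x 10^-10 m^2
Diameter from circular cross-section:
  d = sqrt(4A / pi) * 10^6 (m -> um)
  d = sqrt(4 * 2.516495 x 10^-10 / pi) * 10^6 = 17.9 um

17.9 um


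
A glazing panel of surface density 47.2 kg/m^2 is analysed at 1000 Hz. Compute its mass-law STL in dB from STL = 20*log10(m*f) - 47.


Mass law: STL = 20 * log10(m * f) - 47
  m * f = 47.2 * 1000 = 47200
  log10(47200) = 4.67394
  STL = 20 * 4.67394 - 47 = 93.4788 - 47 = 46.5 dB

46.5 dB


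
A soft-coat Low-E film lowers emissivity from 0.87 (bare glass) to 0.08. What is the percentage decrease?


Percentage reduction = (1 - coated/uncoated) * 100
  Ratio = 0.08 / 0.87 = 0.092
  Reduction = (1 - 0.092) * 100 = 90.8%

90.8%


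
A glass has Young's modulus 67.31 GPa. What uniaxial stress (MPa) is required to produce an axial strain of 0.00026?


Rearrange E = sigma / epsilon:
  sigma = E * epsilon
  E (MPa) = 67.31 * 1000 = 67310
  sigma = 67310 * 0.00026 = 17.5 MPa

17.5 MPa


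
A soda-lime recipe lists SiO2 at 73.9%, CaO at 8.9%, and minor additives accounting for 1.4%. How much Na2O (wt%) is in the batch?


Pieces sum to 100%:
  Na2O = 100 - (SiO2 + CaO + others)
  Na2O = 100 - (73.9 + 8.9 + 1.4) = 15.8%

15.8%


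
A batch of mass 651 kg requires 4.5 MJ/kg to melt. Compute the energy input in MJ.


Total energy = mass * specific energy
  E = 651 * 4.5 = 2929.5 MJ

2929.5 MJ


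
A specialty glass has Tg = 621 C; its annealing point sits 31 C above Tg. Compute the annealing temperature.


The annealing temperature is Tg plus the offset:
  T_anneal = 621 + 31 = 652 C

652 C


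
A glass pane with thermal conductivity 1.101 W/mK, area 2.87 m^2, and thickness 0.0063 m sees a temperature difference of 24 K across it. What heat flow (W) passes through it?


Fourier's law: Q = k * A * dT / t
  Q = 1.101 * 2.87 * 24 / 0.0063
  Q = 75.83688 / 0.0063 = 12037.6 W

12037.6 W


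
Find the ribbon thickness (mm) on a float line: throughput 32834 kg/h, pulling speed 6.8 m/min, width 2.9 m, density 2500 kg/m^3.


Ribbon cross-section from mass balance:
  Volume rate = throughput / density = 32834 / 2500 = 13.1336 m^3/h
  thickness = volume rate / (speed * 60 * width), i.e.
  thickness = throughput / (60 * speed * width * density) * 1000
  thickness = 32834 / (60 * 6.8 * 2.9 * 2500) * 1000 = 11.1 mm

11.1 mm


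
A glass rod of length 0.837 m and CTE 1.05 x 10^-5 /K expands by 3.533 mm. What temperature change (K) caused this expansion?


Rearrange dL = alpha * L0 * dT for dT:
  dT = dL / (alpha * L0)
  dL (m) = 3.533 / 1000 = 0.003533
  dT = 0.003533 / ((1.05 x 10^-5) * 0.837) = 402.0 K

402.0 K


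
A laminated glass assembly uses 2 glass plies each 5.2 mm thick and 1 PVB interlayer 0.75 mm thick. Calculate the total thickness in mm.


Total thickness = glass contribution + PVB contribution
  Glass: 2 * 5.2 = 10.4 mm
  PVB: 1 * 0.75 = 0.75 mm
  Total = 10.4 + 0.75 = 11.15 mm

11.15 mm


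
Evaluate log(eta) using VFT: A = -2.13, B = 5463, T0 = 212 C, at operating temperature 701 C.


VFT equation: log(eta) = A + B / (T - T0)
  T - T0 = 701 - 212 = 489
  B / (T - T0) = 5463 / 489 = 11.172
  log(eta) = -2.13 + 11.172 = 9.042

9.042


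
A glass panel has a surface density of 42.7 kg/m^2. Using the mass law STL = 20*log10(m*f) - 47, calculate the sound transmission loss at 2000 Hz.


Mass law: STL = 20 * log10(m * f) - 47
  m * f = 42.7 * 2000 = 85400
  log10(85400) = 4.93146
  STL = 20 * 4.93146 - 47 = 98.6292 - 47 = 51.6 dB

51.6 dB


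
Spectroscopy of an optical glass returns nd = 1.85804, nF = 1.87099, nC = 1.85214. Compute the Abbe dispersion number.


Abbe number formula: Vd = (nd - 1) / (nF - nC)
  nd - 1 = 1.85804 - 1 = 0.85804
  nF - nC = 1.87099 - 1.85214 = 0.01885
  Vd = 0.85804 / 0.01885 = 45.52

45.52


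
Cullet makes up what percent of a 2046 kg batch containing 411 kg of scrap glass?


Cullet ratio = (cullet mass / total batch mass) * 100
  Ratio = 411 / 2046 * 100 = 20.09%

20.09%


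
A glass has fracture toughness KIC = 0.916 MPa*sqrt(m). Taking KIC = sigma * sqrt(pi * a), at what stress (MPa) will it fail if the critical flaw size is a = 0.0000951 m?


Rearrange KIC = sigma * sqrt(pi * a):
  sigma = KIC / sqrt(pi * a)
  sqrt(pi * 0.0000951) = 0.017285
  sigma = 0.916 / 0.017285 = 52.99 MPa

52.99 MPa


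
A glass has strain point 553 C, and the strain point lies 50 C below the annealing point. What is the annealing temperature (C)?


T_anneal = T_strain + gap:
  T_anneal = 553 + 50 = 603 C

603 C


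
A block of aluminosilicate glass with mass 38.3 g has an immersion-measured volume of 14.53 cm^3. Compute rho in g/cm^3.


Use the definition of density:
  rho = mass / volume
  rho = 38.3 / 14.53 = 2.636 g/cm^3

2.636 g/cm^3


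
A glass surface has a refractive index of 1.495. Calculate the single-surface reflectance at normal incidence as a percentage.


Fresnel reflectance at normal incidence:
  R = ((n - 1)/(n + 1))^2
  (n - 1)/(n + 1) = (1.495 - 1)/(1.495 + 1) = 0.198397
  R = 0.198397^2 = 0.0393614
  R(%) = 0.0393614 * 100 = 3.936%

3.936%


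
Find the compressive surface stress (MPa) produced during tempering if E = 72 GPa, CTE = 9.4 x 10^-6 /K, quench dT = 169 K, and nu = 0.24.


Tempering stress: sigma = E * alpha * dT / (1 - nu)
  E (MPa) = 72 * 1000 = 72000
  Numerator = 72000 * (9.4 x 10^-6) * 169 = 114.3792
  Denominator = 1 - 0.24 = 0.76
  sigma = 114.3792 / 0.76 = 150.5 MPa

150.5 MPa


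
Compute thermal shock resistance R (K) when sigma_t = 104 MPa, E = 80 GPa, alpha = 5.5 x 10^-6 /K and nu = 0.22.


Thermal shock resistance: R = sigma * (1 - nu) / (E * alpha)
  Numerator = 104 * (1 - 0.22) = 81.12
  Denominator = 80 * 1000 * (5.5 x 10^-6) = 0.44
  R = 81.12 / 0.44 = 184.4 K

184.4 K


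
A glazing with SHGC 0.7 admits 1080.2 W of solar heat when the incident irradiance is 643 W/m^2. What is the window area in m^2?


Rearrange Q = Area * SHGC * Irradiance:
  Area = Q / (SHGC * Irradiance)
  Area = 1080.2 / (0.7 * 643) = 2.4 m^2

2.4 m^2


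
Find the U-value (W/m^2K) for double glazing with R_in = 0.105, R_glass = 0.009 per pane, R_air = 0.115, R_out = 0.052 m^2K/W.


Total thermal resistance (series):
  R_total = R_in + R_glass + R_air + R_glass + R_out
  R_total = 0.105 + 0.009 + 0.115 + 0.009 + 0.052 = 0.29 m^2K/W
U-value = 1 / R_total = 1 / 0.29 = 3.448 W/m^2K

3.448 W/m^2K


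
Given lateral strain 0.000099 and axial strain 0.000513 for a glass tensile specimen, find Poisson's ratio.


Poisson's ratio: nu = lateral strain / axial strain
  nu = 0.000099 / 0.000513 = 0.193

0.193


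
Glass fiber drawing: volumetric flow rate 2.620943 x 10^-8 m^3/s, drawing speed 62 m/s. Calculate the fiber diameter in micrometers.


Cross-sectional area from continuity:
  A = Q / v = 2.620943 x 10^-8 / 62 = 4.227327 x 10^-10 m^2
Diameter from circular cross-section:
  d = sqrt(4A / pi) * 10^6 (m -> um)
  d = sqrt(4 * 4.227327 x 10^-10 / pi) * 10^6 = 23.2 um

23.2 um


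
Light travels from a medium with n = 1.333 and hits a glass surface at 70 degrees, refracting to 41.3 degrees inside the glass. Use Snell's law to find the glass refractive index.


Apply Snell's law: n1 * sin(theta1) = n2 * sin(theta2)
  n2 = n1 * sin(theta1) / sin(theta2)
  sin(70) = 0.939693
  sin(41.3) = 0.660002
  n2 = 1.333 * 0.939693 / 0.660002 = 1.8979

1.8979


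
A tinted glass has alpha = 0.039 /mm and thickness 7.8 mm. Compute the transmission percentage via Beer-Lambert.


Beer-Lambert law: T = exp(-alpha * thickness)
  exponent = -0.039 * 7.8 = -0.3042
  T = exp(-0.3042) = 0.7377
  Percentage = 0.7377 * 100 = 73.77%

73.77%


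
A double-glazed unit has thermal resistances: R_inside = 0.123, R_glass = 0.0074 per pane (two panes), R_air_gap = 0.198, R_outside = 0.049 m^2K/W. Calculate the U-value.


Total thermal resistance (series):
  R_total = R_in + R_glass + R_air + R_glass + R_out
  R_total = 0.123 + 0.0074 + 0.198 + 0.0074 + 0.049 = 0.3848 m^2K/W
U-value = 1 / R_total = 1 / 0.3848 = 2.599 W/m^2K

2.599 W/m^2K


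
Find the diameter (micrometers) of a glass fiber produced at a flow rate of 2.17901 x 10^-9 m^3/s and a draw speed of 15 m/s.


Cross-sectional area from continuity:
  A = Q / v = 2.17901 x 10^-9 / 15 = 1.452673 x 10^-10 m^2
Diameter from circular cross-section:
  d = sqrt(4A / pi) * 10^6 (m -> um)
  d = sqrt(4 * 1.452673 x 10^-10 / pi) * 10^6 = 13.6 um

13.6 um


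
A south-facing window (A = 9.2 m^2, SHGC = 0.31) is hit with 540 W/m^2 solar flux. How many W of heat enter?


Solar heat gain: Q = Area * SHGC * Irradiance
  Q = 9.2 * 0.31 * 540 = 1540.1 W

1540.1 W


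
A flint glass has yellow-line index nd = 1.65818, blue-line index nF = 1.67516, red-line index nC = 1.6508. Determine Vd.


Abbe number formula: Vd = (nd - 1) / (nF - nC)
  nd - 1 = 1.65818 - 1 = 0.65818
  nF - nC = 1.67516 - 1.6508 = 0.02436
  Vd = 0.65818 / 0.02436 = 27.02

27.02


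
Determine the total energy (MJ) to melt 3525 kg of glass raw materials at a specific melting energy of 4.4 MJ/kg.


Total energy = mass * specific energy
  E = 3525 * 4.4 = 15510 MJ

15510 MJ


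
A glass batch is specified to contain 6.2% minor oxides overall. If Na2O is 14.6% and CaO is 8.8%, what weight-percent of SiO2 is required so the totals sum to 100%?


Known pieces sum to 100%:
  SiO2 = 100 - (others + Na2O + CaO)
  SiO2 = 100 - (6.2 + 14.6 + 8.8) = 70.4%

70.4%


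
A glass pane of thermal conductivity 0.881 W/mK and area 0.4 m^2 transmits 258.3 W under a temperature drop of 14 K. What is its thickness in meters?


Fourier's law: t = k * A * dT / Q
  t = 0.881 * 0.4 * 14 / 258.3
  t = 4.9336 / 258.3 = 0.0191 m

0.0191 m


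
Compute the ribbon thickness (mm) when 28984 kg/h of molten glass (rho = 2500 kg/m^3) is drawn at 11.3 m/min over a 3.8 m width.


Ribbon cross-section from mass balance:
  Volume rate = throughput / density = 28984 / 2500 = 11.5936 m^3/h
  thickness = volume rate / (speed * 60 * width), i.e.
  thickness = throughput / (60 * speed * width * density) * 1000
  thickness = 28984 / (60 * 11.3 * 3.8 * 2500) * 1000 = 4.5 mm

4.5 mm


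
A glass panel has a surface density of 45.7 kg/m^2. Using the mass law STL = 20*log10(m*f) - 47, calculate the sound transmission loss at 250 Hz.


Mass law: STL = 20 * log10(m * f) - 47
  m * f = 45.7 * 250 = 11425
  log10(11425) = 4.05786
  STL = 20 * 4.05786 - 47 = 81.1572 - 47 = 34.2 dB

34.2 dB


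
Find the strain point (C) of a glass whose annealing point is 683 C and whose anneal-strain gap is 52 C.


Strain point = annealing point - difference:
  T_strain = 683 - 52 = 631 C

631 C


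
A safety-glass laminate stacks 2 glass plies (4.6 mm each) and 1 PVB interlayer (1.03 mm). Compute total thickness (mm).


Total thickness = glass contribution + PVB contribution
  Glass: 2 * 4.6 = 9.2 mm
  PVB: 1 * 1.03 = 1.03 mm
  Total = 9.2 + 1.03 = 10.23 mm

10.23 mm


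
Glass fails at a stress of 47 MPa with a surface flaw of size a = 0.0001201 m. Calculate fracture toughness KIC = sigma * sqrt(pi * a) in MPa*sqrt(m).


Fracture toughness: KIC = sigma * sqrt(pi * a)
  pi * a = pi * 0.0001201 = 0.000377305
  sqrt(pi * a) = 0.019424
  KIC = 47 * 0.019424 = 0.913 MPa*sqrt(m)

0.913 MPa*sqrt(m)


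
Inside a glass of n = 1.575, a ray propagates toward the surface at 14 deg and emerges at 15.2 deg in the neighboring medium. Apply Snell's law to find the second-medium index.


Apply Snell's law: n1 * sin(theta1) = n2 * sin(theta2)
  n2 = n1 * sin(theta1) / sin(theta2)
  sin(14) = 0.241922
  sin(15.2) = 0.262189
  n2 = 1.575 * 0.241922 / 0.262189 = 1.4533

1.4533


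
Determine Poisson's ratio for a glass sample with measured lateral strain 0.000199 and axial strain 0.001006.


Poisson's ratio: nu = lateral strain / axial strain
  nu = 0.000199 / 0.001006 = 0.1978

0.1978


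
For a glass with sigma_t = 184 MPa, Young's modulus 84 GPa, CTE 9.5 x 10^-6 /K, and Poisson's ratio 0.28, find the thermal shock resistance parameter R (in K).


Thermal shock resistance: R = sigma * (1 - nu) / (E * alpha)
  Numerator = 184 * (1 - 0.28) = 132.48
  Denominator = 84 * 1000 * (9.5 x 10^-6) = 0.798
  R = 132.48 / 0.798 = 166.0 K

166.0 K


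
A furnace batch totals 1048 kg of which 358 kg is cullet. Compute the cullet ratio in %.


Cullet ratio = (cullet mass / total batch mass) * 100
  Ratio = 358 / 1048 * 100 = 34.16%

34.16%


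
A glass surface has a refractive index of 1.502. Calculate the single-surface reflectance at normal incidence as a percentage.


Fresnel reflectance at normal incidence:
  R = ((n - 1)/(n + 1))^2
  (n - 1)/(n + 1) = (1.502 - 1)/(1.502 + 1) = 0.200639
  R = 0.200639^2 = 0.040256
  R(%) = 0.040256 * 100 = 4.026%

4.026%


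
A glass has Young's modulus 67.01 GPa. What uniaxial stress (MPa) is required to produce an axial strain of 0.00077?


Rearrange E = sigma / epsilon:
  sigma = E * epsilon
  E (MPa) = 67.01 * 1000 = 67010
  sigma = 67010 * 0.00077 = 51.6 MPa

51.6 MPa


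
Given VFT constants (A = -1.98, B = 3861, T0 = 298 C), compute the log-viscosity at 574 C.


VFT equation: log(eta) = A + B / (T - T0)
  T - T0 = 574 - 298 = 276
  B / (T - T0) = 3861 / 276 = 13.989
  log(eta) = -1.98 + 13.989 = 12.009

12.009


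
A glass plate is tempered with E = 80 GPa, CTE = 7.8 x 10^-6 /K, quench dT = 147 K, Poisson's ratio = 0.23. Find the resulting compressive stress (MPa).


Tempering stress: sigma = E * alpha * dT / (1 - nu)
  E (MPa) = 80 * 1000 = 80000
  Numerator = 80000 * (7.8 x 10^-6) * 147 = 91.728
  Denominator = 1 - 0.23 = 0.77
  sigma = 91.728 / 0.77 = 119.1 MPa

119.1 MPa


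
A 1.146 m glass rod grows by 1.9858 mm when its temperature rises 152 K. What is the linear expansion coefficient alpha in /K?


Rearrange dL = alpha * L0 * dT for alpha:
  alpha = dL / (L0 * dT)
  alpha = (1.9858 / 1000) / (1.146 * 152) = 0.0000114 /K = 1.14 x 10^-5 /K

1.14 x 10^-5 /K


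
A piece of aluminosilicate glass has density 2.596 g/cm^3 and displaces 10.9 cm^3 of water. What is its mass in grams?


Rearrange rho = m / V:
  m = rho * V
  m = 2.596 * 10.9 = 28.296 g

28.296 g


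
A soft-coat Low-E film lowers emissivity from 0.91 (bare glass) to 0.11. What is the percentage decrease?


Percentage reduction = (1 - coated/uncoated) * 100
  Ratio = 0.11 / 0.91 = 0.1209
  Reduction = (1 - 0.1209) * 100 = 87.9%

87.9%


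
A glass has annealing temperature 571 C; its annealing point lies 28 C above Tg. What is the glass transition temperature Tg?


Rearrange T_anneal = Tg + offset for Tg:
  Tg = T_anneal - offset = 571 - 28 = 543 C

543 C


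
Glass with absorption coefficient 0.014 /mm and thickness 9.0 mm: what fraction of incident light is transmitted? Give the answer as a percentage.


Beer-Lambert law: T = exp(-alpha * thickness)
  exponent = -0.014 * 9.0 = -0.126
  T = exp(-0.126) = 0.8816
  Percentage = 0.8816 * 100 = 88.16%

88.16%


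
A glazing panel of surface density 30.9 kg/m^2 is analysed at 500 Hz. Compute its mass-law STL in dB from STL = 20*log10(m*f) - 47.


Mass law: STL = 20 * log10(m * f) - 47
  m * f = 30.9 * 500 = 15450
  log10(15450) = 4.18893
  STL = 20 * 4.18893 - 47 = 83.7786 - 47 = 36.8 dB

36.8 dB


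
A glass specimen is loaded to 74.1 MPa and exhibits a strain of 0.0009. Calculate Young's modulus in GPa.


Young's modulus: E = stress / strain
  E = 74.1 MPa / 0.0009 = 82333.33 MPa
Convert to GPa: 82333.33 / 1000 = 82.33 GPa

82.33 GPa


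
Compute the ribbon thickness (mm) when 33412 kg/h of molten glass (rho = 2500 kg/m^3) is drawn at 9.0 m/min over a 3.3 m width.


Ribbon cross-section from mass balance:
  Volume rate = throughput / density = 33412 / 2500 = 13.3648 m^3/h
  thickness = volume rate / (speed * 60 * width), i.e.
  thickness = throughput / (60 * speed * width * density) * 1000
  thickness = 33412 / (60 * 9.0 * 3.3 * 2500) * 1000 = 7.5 mm

7.5 mm


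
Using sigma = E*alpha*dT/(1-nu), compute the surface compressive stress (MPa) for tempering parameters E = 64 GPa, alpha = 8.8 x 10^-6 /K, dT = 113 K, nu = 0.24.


Tempering stress: sigma = E * alpha * dT / (1 - nu)
  E (MPa) = 64 * 1000 = 64000
  Numerator = 64000 * (8.8 x 10^-6) * 113 = 63.6416
  Denominator = 1 - 0.24 = 0.76
  sigma = 63.6416 / 0.76 = 83.7 MPa

83.7 MPa


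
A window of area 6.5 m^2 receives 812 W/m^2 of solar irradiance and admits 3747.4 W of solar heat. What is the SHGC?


Rearrange Q = Area * SHGC * Irradiance:
  SHGC = Q / (Area * Irradiance)
  SHGC = 3747.4 / (6.5 * 812) = 0.71

0.71


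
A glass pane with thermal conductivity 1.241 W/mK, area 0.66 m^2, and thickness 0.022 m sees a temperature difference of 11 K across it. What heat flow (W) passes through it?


Fourier's law: Q = k * A * dT / t
  Q = 1.241 * 0.66 * 11 / 0.022
  Q = 9.00966 / 0.022 = 409.5 W

409.5 W


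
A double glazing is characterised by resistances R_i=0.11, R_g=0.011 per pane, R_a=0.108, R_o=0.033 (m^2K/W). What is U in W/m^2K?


Total thermal resistance (series):
  R_total = R_in + R_glass + R_air + R_glass + R_out
  R_total = 0.11 + 0.011 + 0.108 + 0.011 + 0.033 = 0.273 m^2K/W
U-value = 1 / R_total = 1 / 0.273 = 3.663 W/m^2K

3.663 W/m^2K


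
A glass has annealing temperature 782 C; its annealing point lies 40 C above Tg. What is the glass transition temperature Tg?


Rearrange T_anneal = Tg + offset for Tg:
  Tg = T_anneal - offset = 782 - 40 = 742 C

742 C


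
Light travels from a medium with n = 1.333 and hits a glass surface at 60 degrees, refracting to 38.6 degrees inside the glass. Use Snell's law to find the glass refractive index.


Apply Snell's law: n1 * sin(theta1) = n2 * sin(theta2)
  n2 = n1 * sin(theta1) / sin(theta2)
  sin(60) = 0.866025
  sin(38.6) = 0.62388
  n2 = 1.333 * 0.866025 / 0.62388 = 1.8504

1.8504


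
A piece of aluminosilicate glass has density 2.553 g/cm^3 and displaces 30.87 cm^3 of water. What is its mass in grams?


Rearrange rho = m / V:
  m = rho * V
  m = 2.553 * 30.87 = 78.811 g

78.811 g


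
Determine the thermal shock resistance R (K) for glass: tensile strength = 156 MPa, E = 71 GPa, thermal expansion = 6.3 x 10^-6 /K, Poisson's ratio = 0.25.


Thermal shock resistance: R = sigma * (1 - nu) / (E * alpha)
  Numerator = 156 * (1 - 0.25) = 117.0
  Denominator = 71 * 1000 * (6.3 x 10^-6) = 0.4473
  R = 117.0 / 0.4473 = 261.6 K

261.6 K


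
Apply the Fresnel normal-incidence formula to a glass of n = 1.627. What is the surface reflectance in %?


Fresnel reflectance at normal incidence:
  R = ((n - 1)/(n + 1))^2
  (n - 1)/(n + 1) = (1.627 - 1)/(1.627 + 1) = 0.238675
  R = 0.238675^2 = 0.0569658
  R(%) = 0.0569658 * 100 = 5.697%

5.697%


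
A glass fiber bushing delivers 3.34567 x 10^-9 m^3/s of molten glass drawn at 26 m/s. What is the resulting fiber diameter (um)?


Cross-sectional area from continuity:
  A = Q / v = 3.34567 x 10^-9 / 26 = 1.286796 x 10^-10 m^2
Diameter from circular cross-section:
  d = sqrt(4A / pi) * 10^6 (m -> um)
  d = sqrt(4 * 1.286796 x 10^-10 / pi) * 10^6 = 12.8 um

12.8 um


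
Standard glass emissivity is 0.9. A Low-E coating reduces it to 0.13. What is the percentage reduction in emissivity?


Percentage reduction = (1 - coated/uncoated) * 100
  Ratio = 0.13 / 0.9 = 0.1444
  Reduction = (1 - 0.1444) * 100 = 85.6%

85.6%


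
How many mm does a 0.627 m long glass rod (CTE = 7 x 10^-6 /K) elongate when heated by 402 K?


Thermal expansion formula: dL = alpha * L0 * dT
  dL = (7 x 10^-6) * 0.627 * 402 = 0.00176438 m
Convert to mm: 0.00176438 * 1000 = 1.7644 mm

1.7644 mm


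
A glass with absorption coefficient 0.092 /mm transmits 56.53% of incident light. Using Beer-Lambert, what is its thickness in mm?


Rearrange T = exp(-alpha * thickness):
  thickness = -ln(T) / alpha
  T = 56.53/100 = 0.5653
  ln(T) = -0.5704
  -ln(T) = 0.5704
  thickness = 0.5704 / 0.092 = 6.2 mm

6.2 mm


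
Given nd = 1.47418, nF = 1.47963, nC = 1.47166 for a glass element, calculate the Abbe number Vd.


Abbe number formula: Vd = (nd - 1) / (nF - nC)
  nd - 1 = 1.47418 - 1 = 0.47418
  nF - nC = 1.47963 - 1.47166 = 0.00797
  Vd = 0.47418 / 0.00797 = 59.5

59.5


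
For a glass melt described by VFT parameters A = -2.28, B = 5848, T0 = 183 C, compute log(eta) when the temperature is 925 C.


VFT equation: log(eta) = A + B / (T - T0)
  T - T0 = 925 - 183 = 742
  B / (T - T0) = 5848 / 742 = 7.881
  log(eta) = -2.28 + 7.881 = 5.601

5.601


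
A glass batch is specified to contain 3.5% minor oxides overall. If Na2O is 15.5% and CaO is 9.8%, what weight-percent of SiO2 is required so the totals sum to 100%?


Known pieces sum to 100%:
  SiO2 = 100 - (others + Na2O + CaO)
  SiO2 = 100 - (3.5 + 15.5 + 9.8) = 71.2%

71.2%


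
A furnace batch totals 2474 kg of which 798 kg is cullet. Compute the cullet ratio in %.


Cullet ratio = (cullet mass / total batch mass) * 100
  Ratio = 798 / 2474 * 100 = 32.26%

32.26%


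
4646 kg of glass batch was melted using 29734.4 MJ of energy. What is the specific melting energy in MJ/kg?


Rearrange E = m * s for s:
  s = E / m
  s = 29734.4 / 4646 = 6.4 MJ/kg

6.4 MJ/kg


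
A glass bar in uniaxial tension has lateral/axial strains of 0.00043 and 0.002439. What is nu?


Poisson's ratio: nu = lateral strain / axial strain
  nu = 0.00043 / 0.002439 = 0.1763

0.1763


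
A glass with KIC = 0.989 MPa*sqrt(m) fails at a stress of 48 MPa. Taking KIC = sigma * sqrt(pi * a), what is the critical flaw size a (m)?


Rearrange KIC = sigma * sqrt(pi * a):
  sqrt(pi * a) = KIC / sigma
  sqrt(pi * a) = 0.989 / 48 = 0.020604
  a = (KIC / sigma)^2 / pi
  a = 0.020604^2 / pi = 0.0001351 m

0.0001351 m


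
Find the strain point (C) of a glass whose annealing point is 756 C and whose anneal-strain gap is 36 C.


Strain point = annealing point - difference:
  T_strain = 756 - 36 = 720 C

720 C


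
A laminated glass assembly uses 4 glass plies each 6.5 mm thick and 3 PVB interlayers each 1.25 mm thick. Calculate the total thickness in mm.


Total thickness = glass contribution + PVB contribution
  Glass: 4 * 6.5 = 26.0 mm
  PVB: 3 * 1.25 = 3.75 mm
  Total = 26.0 + 3.75 = 29.75 mm

29.75 mm


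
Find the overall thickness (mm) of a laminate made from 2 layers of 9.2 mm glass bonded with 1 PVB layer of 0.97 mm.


Total thickness = glass contribution + PVB contribution
  Glass: 2 * 9.2 = 18.4 mm
  PVB: 1 * 0.97 = 0.97 mm
  Total = 18.4 + 0.97 = 19.37 mm

19.37 mm


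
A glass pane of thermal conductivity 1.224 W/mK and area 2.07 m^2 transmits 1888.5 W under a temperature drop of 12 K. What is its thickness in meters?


Fourier's law: t = k * A * dT / Q
  t = 1.224 * 2.07 * 12 / 1888.5
  t = 30.40416 / 1888.5 = 0.0161 m

0.0161 m


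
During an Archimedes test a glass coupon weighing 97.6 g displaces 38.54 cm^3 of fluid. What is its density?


Use the definition of density:
  rho = mass / volume
  rho = 97.6 / 38.54 = 2.532 g/cm^3

2.532 g/cm^3


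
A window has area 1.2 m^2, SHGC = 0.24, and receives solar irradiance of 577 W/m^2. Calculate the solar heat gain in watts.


Solar heat gain: Q = Area * SHGC * Irradiance
  Q = 1.2 * 0.24 * 577 = 166.2 W

166.2 W


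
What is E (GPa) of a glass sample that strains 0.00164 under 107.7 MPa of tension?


Young's modulus: E = stress / strain
  E = 107.7 MPa / 0.00164 = 65670.73 MPa
Convert to GPa: 65670.73 / 1000 = 65.67 GPa

65.67 GPa


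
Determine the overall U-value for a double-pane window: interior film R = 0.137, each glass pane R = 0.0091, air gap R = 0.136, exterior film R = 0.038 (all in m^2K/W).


Total thermal resistance (series):
  R_total = R_in + R_glass + R_air + R_glass + R_out
  R_total = 0.137 + 0.0091 + 0.136 + 0.0091 + 0.038 = 0.3292 m^2K/W
U-value = 1 / R_total = 1 / 0.3292 = 3.038 W/m^2K

3.038 W/m^2K


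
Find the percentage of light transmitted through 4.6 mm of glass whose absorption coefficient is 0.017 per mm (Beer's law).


Beer-Lambert law: T = exp(-alpha * thickness)
  exponent = -0.017 * 4.6 = -0.0782
  T = exp(-0.0782) = 0.9248
  Percentage = 0.9248 * 100 = 92.48%

92.48%


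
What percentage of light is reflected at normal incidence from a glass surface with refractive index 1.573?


Fresnel reflectance at normal incidence:
  R = ((n - 1)/(n + 1))^2
  (n - 1)/(n + 1) = (1.573 - 1)/(1.573 + 1) = 0.222697
  R = 0.222697^2 = 0.049594
  R(%) = 0.049594 * 100 = 4.959%

4.959%


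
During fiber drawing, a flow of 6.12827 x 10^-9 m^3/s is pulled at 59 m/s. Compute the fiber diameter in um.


Cross-sectional area from continuity:
  A = Q / v = 6.12827 x 10^-9 / 59 = 1.03869 x 10^-10 m^2
Diameter from circular cross-section:
  d = sqrt(4A / pi) * 10^6 (m -> um)
  d = sqrt(4 * 1.03869 x 10^-10 / pi) * 10^6 = 11.5 um

11.5 um


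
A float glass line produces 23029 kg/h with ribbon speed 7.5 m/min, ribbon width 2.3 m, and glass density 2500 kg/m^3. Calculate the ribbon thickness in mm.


Ribbon cross-section from mass balance:
  Volume rate = throughput / density = 23029 / 2500 = 9.2116 m^3/h
  thickness = volume rate / (speed * 60 * width), i.e.
  thickness = throughput / (60 * speed * width * density) * 1000
  thickness = 23029 / (60 * 7.5 * 2.3 * 2500) * 1000 = 8.9 mm

8.9 mm


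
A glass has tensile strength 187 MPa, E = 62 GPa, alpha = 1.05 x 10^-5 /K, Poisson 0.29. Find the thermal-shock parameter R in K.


Thermal shock resistance: R = sigma * (1 - nu) / (E * alpha)
  Numerator = 187 * (1 - 0.29) = 132.77
  Denominator = 62 * 1000 * (1.05 x 10^-5) = 0.651
  R = 132.77 / 0.651 = 203.9 K

203.9 K


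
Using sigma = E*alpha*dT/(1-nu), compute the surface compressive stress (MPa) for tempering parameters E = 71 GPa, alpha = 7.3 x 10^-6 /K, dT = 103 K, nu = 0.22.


Tempering stress: sigma = E * alpha * dT / (1 - nu)
  E (MPa) = 71 * 1000 = 71000
  Numerator = 71000 * (7.3 x 10^-6) * 103 = 53.3849
  Denominator = 1 - 0.22 = 0.78
  sigma = 53.3849 / 0.78 = 68.4 MPa

68.4 MPa


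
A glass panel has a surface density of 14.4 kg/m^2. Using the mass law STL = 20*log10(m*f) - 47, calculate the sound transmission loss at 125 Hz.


Mass law: STL = 20 * log10(m * f) - 47
  m * f = 14.4 * 125 = 1800
  log10(1800) = 3.25527
  STL = 20 * 3.25527 - 47 = 65.1054 - 47 = 18.1 dB

18.1 dB


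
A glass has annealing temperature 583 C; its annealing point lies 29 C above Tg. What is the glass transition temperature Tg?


Rearrange T_anneal = Tg + offset for Tg:
  Tg = T_anneal - offset = 583 - 29 = 554 C

554 C


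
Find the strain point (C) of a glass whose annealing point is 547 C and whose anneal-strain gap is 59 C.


Strain point = annealing point - difference:
  T_strain = 547 - 59 = 488 C

488 C


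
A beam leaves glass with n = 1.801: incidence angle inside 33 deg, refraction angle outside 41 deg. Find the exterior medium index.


Apply Snell's law: n1 * sin(theta1) = n2 * sin(theta2)
  n2 = n1 * sin(theta1) / sin(theta2)
  sin(33) = 0.544639
  sin(41) = 0.656059
  n2 = 1.801 * 0.544639 / 0.656059 = 1.4951

1.4951


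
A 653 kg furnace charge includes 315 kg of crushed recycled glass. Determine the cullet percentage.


Cullet ratio = (cullet mass / total batch mass) * 100
  Ratio = 315 / 653 * 100 = 48.24%

48.24%


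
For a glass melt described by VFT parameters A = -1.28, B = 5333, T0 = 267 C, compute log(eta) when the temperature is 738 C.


VFT equation: log(eta) = A + B / (T - T0)
  T - T0 = 738 - 267 = 471
  B / (T - T0) = 5333 / 471 = 11.323
  log(eta) = -1.28 + 11.323 = 10.043

10.043


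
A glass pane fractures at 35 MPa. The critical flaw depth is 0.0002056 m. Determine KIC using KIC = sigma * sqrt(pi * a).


Fracture toughness: KIC = sigma * sqrt(pi * a)
  pi * a = pi * 0.0002056 = 0.000645911
  sqrt(pi * a) = 0.025415
  KIC = 35 * 0.025415 = 0.89 MPa*sqrt(m)

0.89 MPa*sqrt(m)


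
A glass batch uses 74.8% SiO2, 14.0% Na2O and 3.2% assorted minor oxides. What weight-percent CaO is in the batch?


Pieces sum to 100%:
  CaO = 100 - (SiO2 + Na2O + others)
  CaO = 100 - (74.8 + 14.0 + 3.2) = 8.0%

8.0%


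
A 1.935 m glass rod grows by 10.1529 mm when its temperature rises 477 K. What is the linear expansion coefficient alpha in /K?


Rearrange dL = alpha * L0 * dT for alpha:
  alpha = dL / (L0 * dT)
  alpha = (10.1529 / 1000) / (1.935 * 477) = 0.000011 /K = 1.1 x 10^-5 /K

1.1 x 10^-5 /K


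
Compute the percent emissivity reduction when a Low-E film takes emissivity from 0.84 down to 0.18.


Percentage reduction = (1 - coated/uncoated) * 100
  Ratio = 0.18 / 0.84 = 0.2143
  Reduction = (1 - 0.2143) * 100 = 78.6%

78.6%


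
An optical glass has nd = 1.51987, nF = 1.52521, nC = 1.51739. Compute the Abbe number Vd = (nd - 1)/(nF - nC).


Abbe number formula: Vd = (nd - 1) / (nF - nC)
  nd - 1 = 1.51987 - 1 = 0.51987
  nF - nC = 1.52521 - 1.51739 = 0.00782
  Vd = 0.51987 / 0.00782 = 66.48

66.48


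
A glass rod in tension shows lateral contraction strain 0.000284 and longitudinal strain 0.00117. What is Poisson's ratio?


Poisson's ratio: nu = lateral strain / axial strain
  nu = 0.000284 / 0.00117 = 0.2427

0.2427


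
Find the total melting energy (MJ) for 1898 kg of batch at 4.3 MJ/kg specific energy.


Total energy = mass * specific energy
  E = 1898 * 4.3 = 8161.4 MJ

8161.4 MJ


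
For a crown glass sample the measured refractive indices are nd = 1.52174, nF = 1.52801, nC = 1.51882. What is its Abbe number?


Abbe number formula: Vd = (nd - 1) / (nF - nC)
  nd - 1 = 1.52174 - 1 = 0.52174
  nF - nC = 1.52801 - 1.51882 = 0.00919
  Vd = 0.52174 / 0.00919 = 56.77

56.77


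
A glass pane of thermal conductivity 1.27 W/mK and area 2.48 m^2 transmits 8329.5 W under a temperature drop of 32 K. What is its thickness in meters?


Fourier's law: t = k * A * dT / Q
  t = 1.27 * 2.48 * 32 / 8329.5
  t = 100.7872 / 8329.5 = 0.0121 m

0.0121 m


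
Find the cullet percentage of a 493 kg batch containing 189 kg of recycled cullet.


Cullet ratio = (cullet mass / total batch mass) * 100
  Ratio = 189 / 493 * 100 = 38.34%

38.34%


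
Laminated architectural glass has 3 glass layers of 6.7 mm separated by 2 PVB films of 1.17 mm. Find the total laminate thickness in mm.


Total thickness = glass contribution + PVB contribution
  Glass: 3 * 6.7 = 20.1 mm
  PVB: 2 * 1.17 = 2.34 mm
  Total = 20.1 + 2.34 = 22.44 mm

22.44 mm


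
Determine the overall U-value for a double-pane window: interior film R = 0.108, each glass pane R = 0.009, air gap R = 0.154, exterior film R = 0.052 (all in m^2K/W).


Total thermal resistance (series):
  R_total = R_in + R_glass + R_air + R_glass + R_out
  R_total = 0.108 + 0.009 + 0.154 + 0.009 + 0.052 = 0.332 m^2K/W
U-value = 1 / R_total = 1 / 0.332 = 3.012 W/m^2K

3.012 W/m^2K


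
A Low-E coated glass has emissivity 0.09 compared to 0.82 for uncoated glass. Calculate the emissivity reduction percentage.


Percentage reduction = (1 - coated/uncoated) * 100
  Ratio = 0.09 / 0.82 = 0.1098
  Reduction = (1 - 0.1098) * 100 = 89.0%

89.0%


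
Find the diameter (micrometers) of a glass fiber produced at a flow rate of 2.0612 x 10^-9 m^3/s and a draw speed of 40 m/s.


Cross-sectional area from continuity:
  A = Q / v = 2.0612 x 10^-9 / 40 = 5.153 x 10^-11 m^2
Diameter from circular cross-section:
  d = sqrt(4A / pi) * 10^6 (m -> um)
  d = sqrt(4 * 5.153 x 10^-11 / pi) * 10^6 = 8.1 um

8.1 um


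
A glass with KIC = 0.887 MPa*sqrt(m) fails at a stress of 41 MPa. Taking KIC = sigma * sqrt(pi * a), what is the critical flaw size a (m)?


Rearrange KIC = sigma * sqrt(pi * a):
  sqrt(pi * a) = KIC / sigma
  sqrt(pi * a) = 0.887 / 41 = 0.021634
  a = (KIC / sigma)^2 / pi
  a = 0.021634^2 / pi = 0.000149 m

0.000149 m


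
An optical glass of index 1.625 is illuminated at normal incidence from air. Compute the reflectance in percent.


Fresnel reflectance at normal incidence:
  R = ((n - 1)/(n + 1))^2
  (n - 1)/(n + 1) = (1.625 - 1)/(1.625 + 1) = 0.238095
  R = 0.238095^2 = 0.0566892
  R(%) = 0.0566892 * 100 = 5.669%

5.669%


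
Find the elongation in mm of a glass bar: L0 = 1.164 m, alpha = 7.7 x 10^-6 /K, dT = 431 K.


Thermal expansion formula: dL = alpha * L0 * dT
  dL = (7.7 x 10^-6) * 1.164 * 431 = 0.00386297 m
Convert to mm: 0.00386297 * 1000 = 3.863 mm

3.863 mm


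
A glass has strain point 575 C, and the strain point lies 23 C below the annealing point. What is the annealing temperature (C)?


T_anneal = T_strain + gap:
  T_anneal = 575 + 23 = 598 C

598 C


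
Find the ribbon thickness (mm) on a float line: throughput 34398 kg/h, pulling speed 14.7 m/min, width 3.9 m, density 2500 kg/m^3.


Ribbon cross-section from mass balance:
  Volume rate = throughput / density = 34398 / 2500 = 13.7592 m^3/h
  thickness = volume rate / (speed * 60 * width), i.e.
  thickness = throughput / (60 * speed * width * density) * 1000
  thickness = 34398 / (60 * 14.7 * 3.9 * 2500) * 1000 = 4.0 mm

4.0 mm


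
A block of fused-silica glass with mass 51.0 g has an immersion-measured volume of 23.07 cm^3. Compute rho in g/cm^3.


Use the definition of density:
  rho = mass / volume
  rho = 51.0 / 23.07 = 2.211 g/cm^3

2.211 g/cm^3


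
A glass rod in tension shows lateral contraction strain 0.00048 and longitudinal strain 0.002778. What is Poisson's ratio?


Poisson's ratio: nu = lateral strain / axial strain
  nu = 0.00048 / 0.002778 = 0.1728

0.1728


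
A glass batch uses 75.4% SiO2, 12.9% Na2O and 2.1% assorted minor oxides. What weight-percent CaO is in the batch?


Pieces sum to 100%:
  CaO = 100 - (SiO2 + Na2O + others)
  CaO = 100 - (75.4 + 12.9 + 2.1) = 9.6%

9.6%


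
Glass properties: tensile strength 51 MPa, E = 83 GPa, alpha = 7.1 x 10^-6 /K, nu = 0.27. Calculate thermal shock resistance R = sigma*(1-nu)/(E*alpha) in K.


Thermal shock resistance: R = sigma * (1 - nu) / (E * alpha)
  Numerator = 51 * (1 - 0.27) = 37.23
  Denominator = 83 * 1000 * (7.1 x 10^-6) = 0.5893
  R = 37.23 / 0.5893 = 63.2 K

63.2 K


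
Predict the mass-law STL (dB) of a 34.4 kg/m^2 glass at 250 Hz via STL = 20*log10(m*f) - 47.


Mass law: STL = 20 * log10(m * f) - 47
  m * f = 34.4 * 250 = 8600
  log10(8600) = 3.9345
  STL = 20 * 3.9345 - 47 = 78.69 - 47 = 31.7 dB

31.7 dB


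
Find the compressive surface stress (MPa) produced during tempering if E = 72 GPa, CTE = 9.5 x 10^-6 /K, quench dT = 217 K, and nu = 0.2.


Tempering stress: sigma = E * alpha * dT / (1 - nu)
  E (MPa) = 72 * 1000 = 72000
  Numerator = 72000 * (9.5 x 10^-6) * 217 = 148.428
  Denominator = 1 - 0.2 = 0.8
  sigma = 148.428 / 0.8 = 185.5 MPa

185.5 MPa


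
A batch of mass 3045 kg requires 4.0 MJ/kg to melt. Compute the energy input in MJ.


Total energy = mass * specific energy
  E = 3045 * 4.0 = 12180 MJ

12180 MJ


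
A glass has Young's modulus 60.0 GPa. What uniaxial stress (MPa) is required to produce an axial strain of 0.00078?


Rearrange E = sigma / epsilon:
  sigma = E * epsilon
  E (MPa) = 60.0 * 1000 = 60000
  sigma = 60000 * 0.00078 = 46.8 MPa

46.8 MPa


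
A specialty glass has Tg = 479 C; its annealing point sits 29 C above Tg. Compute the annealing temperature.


The annealing temperature is Tg plus the offset:
  T_anneal = 479 + 29 = 508 C

508 C


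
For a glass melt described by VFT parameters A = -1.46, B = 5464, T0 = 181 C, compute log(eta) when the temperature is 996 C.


VFT equation: log(eta) = A + B / (T - T0)
  T - T0 = 996 - 181 = 815
  B / (T - T0) = 5464 / 815 = 6.704
  log(eta) = -1.46 + 6.704 = 5.244

5.244


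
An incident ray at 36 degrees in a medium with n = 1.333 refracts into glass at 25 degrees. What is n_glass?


Apply Snell's law: n1 * sin(theta1) = n2 * sin(theta2)
  n2 = n1 * sin(theta1) / sin(theta2)
  sin(36) = 0.587785
  sin(25) = 0.422618
  n2 = 1.333 * 0.587785 / 0.422618 = 1.854

1.854


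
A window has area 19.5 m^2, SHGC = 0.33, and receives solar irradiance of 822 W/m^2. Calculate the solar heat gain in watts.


Solar heat gain: Q = Area * SHGC * Irradiance
  Q = 19.5 * 0.33 * 822 = 5289.6 W

5289.6 W
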